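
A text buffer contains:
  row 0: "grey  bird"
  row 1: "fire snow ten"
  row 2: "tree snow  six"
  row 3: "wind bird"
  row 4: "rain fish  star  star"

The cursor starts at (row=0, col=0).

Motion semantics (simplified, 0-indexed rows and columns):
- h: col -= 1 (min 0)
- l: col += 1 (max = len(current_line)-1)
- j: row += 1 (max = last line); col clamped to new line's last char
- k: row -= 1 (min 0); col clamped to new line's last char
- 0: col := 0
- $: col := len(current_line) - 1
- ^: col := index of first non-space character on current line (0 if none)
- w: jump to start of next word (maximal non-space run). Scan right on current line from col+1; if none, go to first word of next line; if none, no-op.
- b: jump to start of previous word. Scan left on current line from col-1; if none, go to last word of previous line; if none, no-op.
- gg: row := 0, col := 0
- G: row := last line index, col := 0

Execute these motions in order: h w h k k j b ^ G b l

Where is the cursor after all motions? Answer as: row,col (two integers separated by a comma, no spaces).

Answer: 3,6

Derivation:
After 1 (h): row=0 col=0 char='g'
After 2 (w): row=0 col=6 char='b'
After 3 (h): row=0 col=5 char='_'
After 4 (k): row=0 col=5 char='_'
After 5 (k): row=0 col=5 char='_'
After 6 (j): row=1 col=5 char='s'
After 7 (b): row=1 col=0 char='f'
After 8 (^): row=1 col=0 char='f'
After 9 (G): row=4 col=0 char='r'
After 10 (b): row=3 col=5 char='b'
After 11 (l): row=3 col=6 char='i'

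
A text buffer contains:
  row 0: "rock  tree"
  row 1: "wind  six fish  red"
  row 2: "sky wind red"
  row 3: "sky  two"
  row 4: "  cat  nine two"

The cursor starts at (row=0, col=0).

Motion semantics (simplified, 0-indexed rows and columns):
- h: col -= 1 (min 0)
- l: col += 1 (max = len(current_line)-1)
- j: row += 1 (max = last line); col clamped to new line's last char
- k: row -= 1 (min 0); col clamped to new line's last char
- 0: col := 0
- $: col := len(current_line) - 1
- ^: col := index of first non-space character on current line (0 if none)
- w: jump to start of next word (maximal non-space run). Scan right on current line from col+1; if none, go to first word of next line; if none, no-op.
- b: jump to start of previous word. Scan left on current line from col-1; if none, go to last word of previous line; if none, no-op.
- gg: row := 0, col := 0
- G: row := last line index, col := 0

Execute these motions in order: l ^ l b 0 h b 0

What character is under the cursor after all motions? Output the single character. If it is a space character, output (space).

Answer: r

Derivation:
After 1 (l): row=0 col=1 char='o'
After 2 (^): row=0 col=0 char='r'
After 3 (l): row=0 col=1 char='o'
After 4 (b): row=0 col=0 char='r'
After 5 (0): row=0 col=0 char='r'
After 6 (h): row=0 col=0 char='r'
After 7 (b): row=0 col=0 char='r'
After 8 (0): row=0 col=0 char='r'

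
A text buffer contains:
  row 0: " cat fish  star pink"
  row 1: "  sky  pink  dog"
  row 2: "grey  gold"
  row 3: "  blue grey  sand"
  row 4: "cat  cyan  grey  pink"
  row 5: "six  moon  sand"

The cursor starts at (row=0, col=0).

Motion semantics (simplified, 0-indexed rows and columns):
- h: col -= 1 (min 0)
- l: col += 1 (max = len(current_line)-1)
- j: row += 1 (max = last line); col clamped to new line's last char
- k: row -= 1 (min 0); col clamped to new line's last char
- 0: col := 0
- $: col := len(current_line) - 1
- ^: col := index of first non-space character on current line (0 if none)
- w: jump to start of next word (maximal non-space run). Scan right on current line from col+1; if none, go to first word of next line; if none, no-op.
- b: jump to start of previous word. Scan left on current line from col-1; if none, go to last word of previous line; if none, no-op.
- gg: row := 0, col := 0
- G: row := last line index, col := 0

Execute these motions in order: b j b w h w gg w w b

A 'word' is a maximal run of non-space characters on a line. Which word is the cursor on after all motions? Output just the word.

Answer: cat

Derivation:
After 1 (b): row=0 col=0 char='_'
After 2 (j): row=1 col=0 char='_'
After 3 (b): row=0 col=16 char='p'
After 4 (w): row=1 col=2 char='s'
After 5 (h): row=1 col=1 char='_'
After 6 (w): row=1 col=2 char='s'
After 7 (gg): row=0 col=0 char='_'
After 8 (w): row=0 col=1 char='c'
After 9 (w): row=0 col=5 char='f'
After 10 (b): row=0 col=1 char='c'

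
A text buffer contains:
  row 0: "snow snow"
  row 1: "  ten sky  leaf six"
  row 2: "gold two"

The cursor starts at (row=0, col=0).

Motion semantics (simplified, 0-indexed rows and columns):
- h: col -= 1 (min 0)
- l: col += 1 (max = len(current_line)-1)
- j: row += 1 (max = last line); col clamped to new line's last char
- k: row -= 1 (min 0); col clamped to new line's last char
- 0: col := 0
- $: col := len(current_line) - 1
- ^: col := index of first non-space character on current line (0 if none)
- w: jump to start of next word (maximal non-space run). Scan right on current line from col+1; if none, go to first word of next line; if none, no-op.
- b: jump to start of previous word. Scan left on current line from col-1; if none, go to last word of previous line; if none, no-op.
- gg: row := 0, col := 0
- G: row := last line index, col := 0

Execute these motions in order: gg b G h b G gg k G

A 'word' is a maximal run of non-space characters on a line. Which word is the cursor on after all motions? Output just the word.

After 1 (gg): row=0 col=0 char='s'
After 2 (b): row=0 col=0 char='s'
After 3 (G): row=2 col=0 char='g'
After 4 (h): row=2 col=0 char='g'
After 5 (b): row=1 col=16 char='s'
After 6 (G): row=2 col=0 char='g'
After 7 (gg): row=0 col=0 char='s'
After 8 (k): row=0 col=0 char='s'
After 9 (G): row=2 col=0 char='g'

Answer: gold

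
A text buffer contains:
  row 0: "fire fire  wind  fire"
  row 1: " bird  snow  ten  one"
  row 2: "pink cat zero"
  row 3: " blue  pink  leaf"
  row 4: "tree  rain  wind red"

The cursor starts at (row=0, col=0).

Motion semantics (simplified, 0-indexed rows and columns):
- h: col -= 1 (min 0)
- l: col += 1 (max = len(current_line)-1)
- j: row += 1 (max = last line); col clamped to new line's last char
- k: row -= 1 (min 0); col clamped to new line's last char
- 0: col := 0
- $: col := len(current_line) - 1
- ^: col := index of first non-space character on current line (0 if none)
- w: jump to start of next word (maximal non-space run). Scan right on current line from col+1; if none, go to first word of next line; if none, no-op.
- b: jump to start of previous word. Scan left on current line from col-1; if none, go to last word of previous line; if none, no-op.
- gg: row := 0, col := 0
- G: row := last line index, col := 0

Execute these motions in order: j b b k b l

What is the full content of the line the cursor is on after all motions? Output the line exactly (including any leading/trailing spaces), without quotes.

After 1 (j): row=1 col=0 char='_'
After 2 (b): row=0 col=17 char='f'
After 3 (b): row=0 col=11 char='w'
After 4 (k): row=0 col=11 char='w'
After 5 (b): row=0 col=5 char='f'
After 6 (l): row=0 col=6 char='i'

Answer: fire fire  wind  fire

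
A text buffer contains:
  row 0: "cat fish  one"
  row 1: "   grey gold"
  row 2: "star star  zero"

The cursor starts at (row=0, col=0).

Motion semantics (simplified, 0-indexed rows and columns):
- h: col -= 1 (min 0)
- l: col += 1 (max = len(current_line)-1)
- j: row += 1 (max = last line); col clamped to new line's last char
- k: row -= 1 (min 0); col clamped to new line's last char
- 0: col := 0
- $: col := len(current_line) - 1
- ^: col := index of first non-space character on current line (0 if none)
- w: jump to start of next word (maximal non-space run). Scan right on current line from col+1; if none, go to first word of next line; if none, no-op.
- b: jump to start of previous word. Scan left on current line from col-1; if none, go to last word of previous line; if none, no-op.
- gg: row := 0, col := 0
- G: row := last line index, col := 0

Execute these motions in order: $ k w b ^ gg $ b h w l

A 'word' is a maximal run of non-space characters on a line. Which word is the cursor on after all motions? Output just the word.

Answer: one

Derivation:
After 1 ($): row=0 col=12 char='e'
After 2 (k): row=0 col=12 char='e'
After 3 (w): row=1 col=3 char='g'
After 4 (b): row=0 col=10 char='o'
After 5 (^): row=0 col=0 char='c'
After 6 (gg): row=0 col=0 char='c'
After 7 ($): row=0 col=12 char='e'
After 8 (b): row=0 col=10 char='o'
After 9 (h): row=0 col=9 char='_'
After 10 (w): row=0 col=10 char='o'
After 11 (l): row=0 col=11 char='n'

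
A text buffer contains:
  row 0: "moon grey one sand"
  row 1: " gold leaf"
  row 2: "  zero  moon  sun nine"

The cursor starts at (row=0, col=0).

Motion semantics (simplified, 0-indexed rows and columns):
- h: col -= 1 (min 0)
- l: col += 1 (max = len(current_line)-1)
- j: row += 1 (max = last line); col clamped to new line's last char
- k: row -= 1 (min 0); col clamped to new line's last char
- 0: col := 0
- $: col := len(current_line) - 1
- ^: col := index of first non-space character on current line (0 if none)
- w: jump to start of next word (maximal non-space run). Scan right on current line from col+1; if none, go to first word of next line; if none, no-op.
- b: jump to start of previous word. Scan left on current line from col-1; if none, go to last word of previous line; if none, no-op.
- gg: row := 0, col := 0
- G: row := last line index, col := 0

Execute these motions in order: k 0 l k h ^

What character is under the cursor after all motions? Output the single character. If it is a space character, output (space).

After 1 (k): row=0 col=0 char='m'
After 2 (0): row=0 col=0 char='m'
After 3 (l): row=0 col=1 char='o'
After 4 (k): row=0 col=1 char='o'
After 5 (h): row=0 col=0 char='m'
After 6 (^): row=0 col=0 char='m'

Answer: m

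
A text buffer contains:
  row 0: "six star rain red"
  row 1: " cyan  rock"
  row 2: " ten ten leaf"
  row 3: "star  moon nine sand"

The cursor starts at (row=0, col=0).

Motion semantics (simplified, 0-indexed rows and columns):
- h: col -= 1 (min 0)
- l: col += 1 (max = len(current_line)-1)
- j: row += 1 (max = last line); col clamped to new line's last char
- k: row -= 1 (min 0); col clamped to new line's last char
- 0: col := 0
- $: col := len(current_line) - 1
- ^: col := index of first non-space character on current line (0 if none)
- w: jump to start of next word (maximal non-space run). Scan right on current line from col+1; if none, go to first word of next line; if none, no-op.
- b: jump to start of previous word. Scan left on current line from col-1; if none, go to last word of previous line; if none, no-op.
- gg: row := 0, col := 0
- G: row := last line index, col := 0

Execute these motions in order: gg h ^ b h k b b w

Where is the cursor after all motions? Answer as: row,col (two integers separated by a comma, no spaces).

After 1 (gg): row=0 col=0 char='s'
After 2 (h): row=0 col=0 char='s'
After 3 (^): row=0 col=0 char='s'
After 4 (b): row=0 col=0 char='s'
After 5 (h): row=0 col=0 char='s'
After 6 (k): row=0 col=0 char='s'
After 7 (b): row=0 col=0 char='s'
After 8 (b): row=0 col=0 char='s'
After 9 (w): row=0 col=4 char='s'

Answer: 0,4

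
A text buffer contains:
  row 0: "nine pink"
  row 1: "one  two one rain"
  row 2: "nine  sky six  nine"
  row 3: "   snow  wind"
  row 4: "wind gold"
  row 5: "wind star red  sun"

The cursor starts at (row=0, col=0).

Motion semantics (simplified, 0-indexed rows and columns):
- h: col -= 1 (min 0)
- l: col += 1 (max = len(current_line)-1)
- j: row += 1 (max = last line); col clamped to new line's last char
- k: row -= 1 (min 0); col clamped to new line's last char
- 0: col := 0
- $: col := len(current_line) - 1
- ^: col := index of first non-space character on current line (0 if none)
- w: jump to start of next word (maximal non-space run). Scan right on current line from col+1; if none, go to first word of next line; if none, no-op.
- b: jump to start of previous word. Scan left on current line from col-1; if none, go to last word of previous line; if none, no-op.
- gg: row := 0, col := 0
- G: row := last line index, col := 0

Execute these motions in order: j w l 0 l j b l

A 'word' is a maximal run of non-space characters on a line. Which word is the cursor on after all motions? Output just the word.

Answer: nine

Derivation:
After 1 (j): row=1 col=0 char='o'
After 2 (w): row=1 col=5 char='t'
After 3 (l): row=1 col=6 char='w'
After 4 (0): row=1 col=0 char='o'
After 5 (l): row=1 col=1 char='n'
After 6 (j): row=2 col=1 char='i'
After 7 (b): row=2 col=0 char='n'
After 8 (l): row=2 col=1 char='i'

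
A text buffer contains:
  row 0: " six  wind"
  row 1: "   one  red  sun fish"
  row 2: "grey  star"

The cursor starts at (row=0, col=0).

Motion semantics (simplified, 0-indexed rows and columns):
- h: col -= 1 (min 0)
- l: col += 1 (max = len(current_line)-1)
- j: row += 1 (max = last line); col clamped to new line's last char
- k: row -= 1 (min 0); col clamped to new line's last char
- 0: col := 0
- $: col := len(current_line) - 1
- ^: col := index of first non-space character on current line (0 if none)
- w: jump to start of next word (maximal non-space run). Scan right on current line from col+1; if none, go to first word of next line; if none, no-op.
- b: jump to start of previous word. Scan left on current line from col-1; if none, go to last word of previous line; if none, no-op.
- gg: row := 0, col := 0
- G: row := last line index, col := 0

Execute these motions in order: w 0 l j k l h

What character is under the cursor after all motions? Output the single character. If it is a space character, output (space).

Answer: s

Derivation:
After 1 (w): row=0 col=1 char='s'
After 2 (0): row=0 col=0 char='_'
After 3 (l): row=0 col=1 char='s'
After 4 (j): row=1 col=1 char='_'
After 5 (k): row=0 col=1 char='s'
After 6 (l): row=0 col=2 char='i'
After 7 (h): row=0 col=1 char='s'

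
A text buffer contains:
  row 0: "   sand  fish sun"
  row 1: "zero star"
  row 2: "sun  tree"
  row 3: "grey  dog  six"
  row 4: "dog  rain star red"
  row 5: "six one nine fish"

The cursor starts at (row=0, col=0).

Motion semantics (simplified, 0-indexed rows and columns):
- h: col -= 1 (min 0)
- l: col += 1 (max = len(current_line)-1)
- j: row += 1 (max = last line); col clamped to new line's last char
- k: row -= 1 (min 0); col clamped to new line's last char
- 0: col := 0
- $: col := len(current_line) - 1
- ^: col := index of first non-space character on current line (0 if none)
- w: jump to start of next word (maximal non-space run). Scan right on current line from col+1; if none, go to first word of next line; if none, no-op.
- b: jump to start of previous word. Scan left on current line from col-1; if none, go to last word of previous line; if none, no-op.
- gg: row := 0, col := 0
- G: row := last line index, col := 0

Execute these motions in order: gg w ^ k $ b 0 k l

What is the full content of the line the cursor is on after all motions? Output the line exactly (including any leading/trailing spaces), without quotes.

Answer:    sand  fish sun

Derivation:
After 1 (gg): row=0 col=0 char='_'
After 2 (w): row=0 col=3 char='s'
After 3 (^): row=0 col=3 char='s'
After 4 (k): row=0 col=3 char='s'
After 5 ($): row=0 col=16 char='n'
After 6 (b): row=0 col=14 char='s'
After 7 (0): row=0 col=0 char='_'
After 8 (k): row=0 col=0 char='_'
After 9 (l): row=0 col=1 char='_'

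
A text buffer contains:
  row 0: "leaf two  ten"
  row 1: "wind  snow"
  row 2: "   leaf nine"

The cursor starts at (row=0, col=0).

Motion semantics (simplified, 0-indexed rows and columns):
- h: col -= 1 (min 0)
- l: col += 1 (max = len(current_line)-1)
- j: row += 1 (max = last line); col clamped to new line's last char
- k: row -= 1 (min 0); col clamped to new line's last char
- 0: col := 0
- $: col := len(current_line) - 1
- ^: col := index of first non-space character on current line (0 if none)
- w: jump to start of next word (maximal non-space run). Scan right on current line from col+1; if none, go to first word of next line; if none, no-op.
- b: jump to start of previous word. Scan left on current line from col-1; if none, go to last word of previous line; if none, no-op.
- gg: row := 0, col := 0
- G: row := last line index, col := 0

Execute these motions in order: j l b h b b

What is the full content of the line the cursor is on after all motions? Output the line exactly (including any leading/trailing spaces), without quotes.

Answer: leaf two  ten

Derivation:
After 1 (j): row=1 col=0 char='w'
After 2 (l): row=1 col=1 char='i'
After 3 (b): row=1 col=0 char='w'
After 4 (h): row=1 col=0 char='w'
After 5 (b): row=0 col=10 char='t'
After 6 (b): row=0 col=5 char='t'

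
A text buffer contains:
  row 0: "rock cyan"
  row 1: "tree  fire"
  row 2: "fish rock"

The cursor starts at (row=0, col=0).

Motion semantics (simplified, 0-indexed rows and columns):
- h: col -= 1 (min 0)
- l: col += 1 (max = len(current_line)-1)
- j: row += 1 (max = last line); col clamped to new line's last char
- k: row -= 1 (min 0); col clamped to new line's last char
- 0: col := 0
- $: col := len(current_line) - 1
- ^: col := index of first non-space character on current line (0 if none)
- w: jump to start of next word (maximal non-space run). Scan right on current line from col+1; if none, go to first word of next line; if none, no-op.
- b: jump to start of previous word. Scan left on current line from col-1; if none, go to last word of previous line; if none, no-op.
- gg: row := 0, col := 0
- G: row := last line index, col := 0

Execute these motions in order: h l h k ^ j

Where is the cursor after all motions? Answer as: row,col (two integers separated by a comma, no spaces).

Answer: 1,0

Derivation:
After 1 (h): row=0 col=0 char='r'
After 2 (l): row=0 col=1 char='o'
After 3 (h): row=0 col=0 char='r'
After 4 (k): row=0 col=0 char='r'
After 5 (^): row=0 col=0 char='r'
After 6 (j): row=1 col=0 char='t'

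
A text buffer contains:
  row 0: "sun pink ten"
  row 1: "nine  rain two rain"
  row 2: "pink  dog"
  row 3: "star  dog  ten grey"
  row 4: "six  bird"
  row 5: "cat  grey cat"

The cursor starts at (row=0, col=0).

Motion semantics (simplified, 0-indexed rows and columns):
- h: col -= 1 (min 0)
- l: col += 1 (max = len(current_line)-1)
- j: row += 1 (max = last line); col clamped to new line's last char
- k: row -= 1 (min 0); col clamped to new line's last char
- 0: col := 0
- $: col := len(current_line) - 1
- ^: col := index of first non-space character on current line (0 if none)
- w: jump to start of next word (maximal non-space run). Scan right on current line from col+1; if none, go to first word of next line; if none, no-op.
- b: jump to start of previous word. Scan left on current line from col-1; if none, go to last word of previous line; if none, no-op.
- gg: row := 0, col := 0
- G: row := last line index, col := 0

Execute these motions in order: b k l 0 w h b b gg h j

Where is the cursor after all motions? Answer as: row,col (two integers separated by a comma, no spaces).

After 1 (b): row=0 col=0 char='s'
After 2 (k): row=0 col=0 char='s'
After 3 (l): row=0 col=1 char='u'
After 4 (0): row=0 col=0 char='s'
After 5 (w): row=0 col=4 char='p'
After 6 (h): row=0 col=3 char='_'
After 7 (b): row=0 col=0 char='s'
After 8 (b): row=0 col=0 char='s'
After 9 (gg): row=0 col=0 char='s'
After 10 (h): row=0 col=0 char='s'
After 11 (j): row=1 col=0 char='n'

Answer: 1,0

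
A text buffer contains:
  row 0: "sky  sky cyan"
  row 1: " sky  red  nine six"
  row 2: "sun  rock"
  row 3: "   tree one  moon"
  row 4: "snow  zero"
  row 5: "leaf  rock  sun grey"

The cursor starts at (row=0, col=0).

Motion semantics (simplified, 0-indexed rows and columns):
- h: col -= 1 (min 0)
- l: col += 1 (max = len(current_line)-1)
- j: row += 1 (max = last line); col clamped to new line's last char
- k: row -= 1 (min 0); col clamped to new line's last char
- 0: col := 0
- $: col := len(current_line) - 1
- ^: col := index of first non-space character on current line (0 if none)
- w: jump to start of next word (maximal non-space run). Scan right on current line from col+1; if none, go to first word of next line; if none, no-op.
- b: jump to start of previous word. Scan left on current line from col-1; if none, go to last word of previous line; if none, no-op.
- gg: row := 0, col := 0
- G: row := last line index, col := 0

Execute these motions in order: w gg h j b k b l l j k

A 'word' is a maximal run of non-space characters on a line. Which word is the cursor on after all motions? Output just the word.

After 1 (w): row=0 col=5 char='s'
After 2 (gg): row=0 col=0 char='s'
After 3 (h): row=0 col=0 char='s'
After 4 (j): row=1 col=0 char='_'
After 5 (b): row=0 col=9 char='c'
After 6 (k): row=0 col=9 char='c'
After 7 (b): row=0 col=5 char='s'
After 8 (l): row=0 col=6 char='k'
After 9 (l): row=0 col=7 char='y'
After 10 (j): row=1 col=7 char='e'
After 11 (k): row=0 col=7 char='y'

Answer: sky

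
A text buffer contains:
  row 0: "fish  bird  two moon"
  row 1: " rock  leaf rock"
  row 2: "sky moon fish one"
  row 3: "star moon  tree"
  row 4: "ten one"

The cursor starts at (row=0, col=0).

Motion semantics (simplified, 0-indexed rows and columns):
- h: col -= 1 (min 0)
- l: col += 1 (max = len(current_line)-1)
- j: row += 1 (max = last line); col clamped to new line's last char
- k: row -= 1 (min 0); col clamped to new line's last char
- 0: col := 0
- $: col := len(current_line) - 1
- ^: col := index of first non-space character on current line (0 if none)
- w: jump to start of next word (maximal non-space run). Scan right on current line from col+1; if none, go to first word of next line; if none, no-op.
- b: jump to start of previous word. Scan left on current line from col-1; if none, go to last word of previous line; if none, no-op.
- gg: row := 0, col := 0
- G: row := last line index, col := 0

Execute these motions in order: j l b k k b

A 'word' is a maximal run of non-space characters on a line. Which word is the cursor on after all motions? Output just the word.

Answer: two

Derivation:
After 1 (j): row=1 col=0 char='_'
After 2 (l): row=1 col=1 char='r'
After 3 (b): row=0 col=16 char='m'
After 4 (k): row=0 col=16 char='m'
After 5 (k): row=0 col=16 char='m'
After 6 (b): row=0 col=12 char='t'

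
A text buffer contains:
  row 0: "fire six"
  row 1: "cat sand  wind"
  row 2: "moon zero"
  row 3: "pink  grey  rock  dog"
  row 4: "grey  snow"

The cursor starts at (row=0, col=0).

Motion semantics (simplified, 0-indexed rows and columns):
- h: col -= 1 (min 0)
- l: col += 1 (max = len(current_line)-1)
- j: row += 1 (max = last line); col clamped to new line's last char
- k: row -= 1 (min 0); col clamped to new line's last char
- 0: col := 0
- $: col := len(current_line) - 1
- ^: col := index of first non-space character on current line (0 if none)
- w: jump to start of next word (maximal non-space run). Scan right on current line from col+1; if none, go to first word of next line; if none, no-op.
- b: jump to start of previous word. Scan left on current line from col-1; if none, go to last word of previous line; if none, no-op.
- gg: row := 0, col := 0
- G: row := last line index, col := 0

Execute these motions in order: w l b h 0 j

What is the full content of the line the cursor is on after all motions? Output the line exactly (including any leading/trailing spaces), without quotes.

Answer: cat sand  wind

Derivation:
After 1 (w): row=0 col=5 char='s'
After 2 (l): row=0 col=6 char='i'
After 3 (b): row=0 col=5 char='s'
After 4 (h): row=0 col=4 char='_'
After 5 (0): row=0 col=0 char='f'
After 6 (j): row=1 col=0 char='c'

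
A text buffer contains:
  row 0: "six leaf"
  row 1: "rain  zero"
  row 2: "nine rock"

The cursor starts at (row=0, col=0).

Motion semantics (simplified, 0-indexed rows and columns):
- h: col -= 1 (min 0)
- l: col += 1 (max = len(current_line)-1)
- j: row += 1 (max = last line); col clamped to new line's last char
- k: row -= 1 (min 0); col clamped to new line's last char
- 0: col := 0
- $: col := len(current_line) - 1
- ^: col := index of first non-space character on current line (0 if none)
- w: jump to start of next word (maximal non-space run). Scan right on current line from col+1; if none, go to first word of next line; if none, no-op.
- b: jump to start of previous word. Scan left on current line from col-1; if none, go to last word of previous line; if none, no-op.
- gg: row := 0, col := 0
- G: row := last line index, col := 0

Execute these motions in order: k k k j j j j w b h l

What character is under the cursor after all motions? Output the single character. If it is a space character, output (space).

Answer: i

Derivation:
After 1 (k): row=0 col=0 char='s'
After 2 (k): row=0 col=0 char='s'
After 3 (k): row=0 col=0 char='s'
After 4 (j): row=1 col=0 char='r'
After 5 (j): row=2 col=0 char='n'
After 6 (j): row=2 col=0 char='n'
After 7 (j): row=2 col=0 char='n'
After 8 (w): row=2 col=5 char='r'
After 9 (b): row=2 col=0 char='n'
After 10 (h): row=2 col=0 char='n'
After 11 (l): row=2 col=1 char='i'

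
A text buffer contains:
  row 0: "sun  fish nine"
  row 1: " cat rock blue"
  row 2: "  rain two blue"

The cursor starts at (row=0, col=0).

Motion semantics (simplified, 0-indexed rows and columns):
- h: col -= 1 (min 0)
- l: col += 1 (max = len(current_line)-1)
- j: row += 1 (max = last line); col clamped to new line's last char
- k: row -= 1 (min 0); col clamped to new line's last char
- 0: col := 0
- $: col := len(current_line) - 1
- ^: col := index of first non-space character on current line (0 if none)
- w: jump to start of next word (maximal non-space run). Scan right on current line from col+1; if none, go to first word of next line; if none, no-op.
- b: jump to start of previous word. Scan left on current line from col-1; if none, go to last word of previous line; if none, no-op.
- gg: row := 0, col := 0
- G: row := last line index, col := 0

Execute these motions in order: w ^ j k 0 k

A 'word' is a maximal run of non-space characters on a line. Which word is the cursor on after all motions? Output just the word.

After 1 (w): row=0 col=5 char='f'
After 2 (^): row=0 col=0 char='s'
After 3 (j): row=1 col=0 char='_'
After 4 (k): row=0 col=0 char='s'
After 5 (0): row=0 col=0 char='s'
After 6 (k): row=0 col=0 char='s'

Answer: sun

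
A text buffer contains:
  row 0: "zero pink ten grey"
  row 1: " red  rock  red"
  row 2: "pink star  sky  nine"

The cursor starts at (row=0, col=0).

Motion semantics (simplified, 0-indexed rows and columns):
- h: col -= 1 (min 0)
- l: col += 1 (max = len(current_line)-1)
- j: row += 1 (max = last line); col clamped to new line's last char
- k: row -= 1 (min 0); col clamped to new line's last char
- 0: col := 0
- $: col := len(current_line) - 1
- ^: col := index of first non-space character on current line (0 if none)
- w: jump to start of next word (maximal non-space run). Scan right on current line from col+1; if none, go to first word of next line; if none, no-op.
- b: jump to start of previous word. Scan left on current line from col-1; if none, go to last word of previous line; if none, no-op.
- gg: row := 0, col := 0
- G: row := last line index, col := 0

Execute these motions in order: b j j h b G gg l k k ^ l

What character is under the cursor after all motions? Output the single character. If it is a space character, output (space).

After 1 (b): row=0 col=0 char='z'
After 2 (j): row=1 col=0 char='_'
After 3 (j): row=2 col=0 char='p'
After 4 (h): row=2 col=0 char='p'
After 5 (b): row=1 col=12 char='r'
After 6 (G): row=2 col=0 char='p'
After 7 (gg): row=0 col=0 char='z'
After 8 (l): row=0 col=1 char='e'
After 9 (k): row=0 col=1 char='e'
After 10 (k): row=0 col=1 char='e'
After 11 (^): row=0 col=0 char='z'
After 12 (l): row=0 col=1 char='e'

Answer: e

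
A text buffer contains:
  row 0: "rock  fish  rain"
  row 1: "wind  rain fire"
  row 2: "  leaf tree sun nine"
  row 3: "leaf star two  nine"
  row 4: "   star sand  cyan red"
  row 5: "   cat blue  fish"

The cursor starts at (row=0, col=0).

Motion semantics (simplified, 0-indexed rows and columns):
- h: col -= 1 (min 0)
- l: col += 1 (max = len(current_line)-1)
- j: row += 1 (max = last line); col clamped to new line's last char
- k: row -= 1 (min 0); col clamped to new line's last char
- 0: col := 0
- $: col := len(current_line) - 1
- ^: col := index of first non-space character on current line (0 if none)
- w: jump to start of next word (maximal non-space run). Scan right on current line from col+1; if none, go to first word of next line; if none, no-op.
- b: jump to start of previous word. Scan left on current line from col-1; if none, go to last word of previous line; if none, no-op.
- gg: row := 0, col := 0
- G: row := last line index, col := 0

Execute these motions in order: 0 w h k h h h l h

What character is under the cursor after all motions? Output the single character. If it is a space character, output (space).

After 1 (0): row=0 col=0 char='r'
After 2 (w): row=0 col=6 char='f'
After 3 (h): row=0 col=5 char='_'
After 4 (k): row=0 col=5 char='_'
After 5 (h): row=0 col=4 char='_'
After 6 (h): row=0 col=3 char='k'
After 7 (h): row=0 col=2 char='c'
After 8 (l): row=0 col=3 char='k'
After 9 (h): row=0 col=2 char='c'

Answer: c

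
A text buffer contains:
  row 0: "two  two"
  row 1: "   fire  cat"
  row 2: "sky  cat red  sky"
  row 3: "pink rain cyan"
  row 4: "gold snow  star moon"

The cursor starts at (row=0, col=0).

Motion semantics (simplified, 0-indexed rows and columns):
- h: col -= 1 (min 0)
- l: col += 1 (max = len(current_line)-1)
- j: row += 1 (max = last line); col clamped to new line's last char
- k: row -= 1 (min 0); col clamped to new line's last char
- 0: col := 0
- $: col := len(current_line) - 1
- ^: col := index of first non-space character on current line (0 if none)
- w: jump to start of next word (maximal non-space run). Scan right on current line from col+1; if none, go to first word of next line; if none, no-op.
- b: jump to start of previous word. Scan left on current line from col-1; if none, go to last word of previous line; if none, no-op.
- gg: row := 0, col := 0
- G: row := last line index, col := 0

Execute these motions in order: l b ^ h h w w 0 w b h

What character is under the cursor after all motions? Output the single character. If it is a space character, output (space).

After 1 (l): row=0 col=1 char='w'
After 2 (b): row=0 col=0 char='t'
After 3 (^): row=0 col=0 char='t'
After 4 (h): row=0 col=0 char='t'
After 5 (h): row=0 col=0 char='t'
After 6 (w): row=0 col=5 char='t'
After 7 (w): row=1 col=3 char='f'
After 8 (0): row=1 col=0 char='_'
After 9 (w): row=1 col=3 char='f'
After 10 (b): row=0 col=5 char='t'
After 11 (h): row=0 col=4 char='_'

Answer: (space)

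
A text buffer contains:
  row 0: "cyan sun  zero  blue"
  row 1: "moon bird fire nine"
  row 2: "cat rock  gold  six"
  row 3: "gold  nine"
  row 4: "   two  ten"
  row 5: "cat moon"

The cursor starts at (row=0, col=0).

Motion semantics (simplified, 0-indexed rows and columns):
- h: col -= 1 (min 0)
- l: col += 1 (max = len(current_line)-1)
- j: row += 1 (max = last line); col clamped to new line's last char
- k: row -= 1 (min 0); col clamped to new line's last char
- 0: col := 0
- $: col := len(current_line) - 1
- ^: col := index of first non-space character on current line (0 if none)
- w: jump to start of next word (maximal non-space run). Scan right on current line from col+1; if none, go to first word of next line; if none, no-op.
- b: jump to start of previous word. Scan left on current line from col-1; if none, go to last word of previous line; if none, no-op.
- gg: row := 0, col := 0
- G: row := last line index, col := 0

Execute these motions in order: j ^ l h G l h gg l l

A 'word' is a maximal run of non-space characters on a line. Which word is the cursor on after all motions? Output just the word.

Answer: cyan

Derivation:
After 1 (j): row=1 col=0 char='m'
After 2 (^): row=1 col=0 char='m'
After 3 (l): row=1 col=1 char='o'
After 4 (h): row=1 col=0 char='m'
After 5 (G): row=5 col=0 char='c'
After 6 (l): row=5 col=1 char='a'
After 7 (h): row=5 col=0 char='c'
After 8 (gg): row=0 col=0 char='c'
After 9 (l): row=0 col=1 char='y'
After 10 (l): row=0 col=2 char='a'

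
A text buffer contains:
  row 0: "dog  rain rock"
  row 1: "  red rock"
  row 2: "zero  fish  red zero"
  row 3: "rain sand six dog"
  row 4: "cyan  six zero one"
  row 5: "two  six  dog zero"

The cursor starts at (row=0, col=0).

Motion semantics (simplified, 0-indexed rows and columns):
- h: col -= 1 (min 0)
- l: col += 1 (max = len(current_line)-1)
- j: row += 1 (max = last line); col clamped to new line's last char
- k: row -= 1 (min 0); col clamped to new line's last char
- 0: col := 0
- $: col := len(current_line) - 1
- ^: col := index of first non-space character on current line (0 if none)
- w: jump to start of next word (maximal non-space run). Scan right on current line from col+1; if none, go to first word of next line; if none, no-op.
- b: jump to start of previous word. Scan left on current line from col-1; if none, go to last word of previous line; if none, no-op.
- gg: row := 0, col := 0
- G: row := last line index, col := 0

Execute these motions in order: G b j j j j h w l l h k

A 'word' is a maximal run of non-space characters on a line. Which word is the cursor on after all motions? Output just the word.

After 1 (G): row=5 col=0 char='t'
After 2 (b): row=4 col=15 char='o'
After 3 (j): row=5 col=15 char='e'
After 4 (j): row=5 col=15 char='e'
After 5 (j): row=5 col=15 char='e'
After 6 (j): row=5 col=15 char='e'
After 7 (h): row=5 col=14 char='z'
After 8 (w): row=5 col=14 char='z'
After 9 (l): row=5 col=15 char='e'
After 10 (l): row=5 col=16 char='r'
After 11 (h): row=5 col=15 char='e'
After 12 (k): row=4 col=15 char='o'

Answer: one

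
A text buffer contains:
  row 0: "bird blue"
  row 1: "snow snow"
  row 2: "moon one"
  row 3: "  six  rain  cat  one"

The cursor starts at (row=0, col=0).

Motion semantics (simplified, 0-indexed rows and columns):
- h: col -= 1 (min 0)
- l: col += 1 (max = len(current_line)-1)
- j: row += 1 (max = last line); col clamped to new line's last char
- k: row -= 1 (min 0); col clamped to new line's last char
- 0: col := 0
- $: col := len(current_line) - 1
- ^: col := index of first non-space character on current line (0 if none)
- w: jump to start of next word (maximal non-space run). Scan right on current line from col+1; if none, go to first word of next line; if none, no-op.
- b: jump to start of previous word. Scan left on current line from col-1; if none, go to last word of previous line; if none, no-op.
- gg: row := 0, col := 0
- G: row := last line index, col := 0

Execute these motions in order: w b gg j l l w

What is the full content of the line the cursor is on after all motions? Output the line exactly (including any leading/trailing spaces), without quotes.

After 1 (w): row=0 col=5 char='b'
After 2 (b): row=0 col=0 char='b'
After 3 (gg): row=0 col=0 char='b'
After 4 (j): row=1 col=0 char='s'
After 5 (l): row=1 col=1 char='n'
After 6 (l): row=1 col=2 char='o'
After 7 (w): row=1 col=5 char='s'

Answer: snow snow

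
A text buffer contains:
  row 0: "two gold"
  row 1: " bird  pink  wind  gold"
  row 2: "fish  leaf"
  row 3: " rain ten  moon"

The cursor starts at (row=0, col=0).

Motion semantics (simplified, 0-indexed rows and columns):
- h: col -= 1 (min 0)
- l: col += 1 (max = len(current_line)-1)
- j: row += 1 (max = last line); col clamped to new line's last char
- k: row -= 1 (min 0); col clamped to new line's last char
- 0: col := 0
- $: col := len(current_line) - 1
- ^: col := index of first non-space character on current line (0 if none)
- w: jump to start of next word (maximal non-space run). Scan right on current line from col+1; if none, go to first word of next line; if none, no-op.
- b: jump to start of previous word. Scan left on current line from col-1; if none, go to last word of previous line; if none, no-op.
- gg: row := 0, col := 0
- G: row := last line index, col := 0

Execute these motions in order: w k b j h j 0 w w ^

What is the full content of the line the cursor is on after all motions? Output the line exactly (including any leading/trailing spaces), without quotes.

After 1 (w): row=0 col=4 char='g'
After 2 (k): row=0 col=4 char='g'
After 3 (b): row=0 col=0 char='t'
After 4 (j): row=1 col=0 char='_'
After 5 (h): row=1 col=0 char='_'
After 6 (j): row=2 col=0 char='f'
After 7 (0): row=2 col=0 char='f'
After 8 (w): row=2 col=6 char='l'
After 9 (w): row=3 col=1 char='r'
After 10 (^): row=3 col=1 char='r'

Answer:  rain ten  moon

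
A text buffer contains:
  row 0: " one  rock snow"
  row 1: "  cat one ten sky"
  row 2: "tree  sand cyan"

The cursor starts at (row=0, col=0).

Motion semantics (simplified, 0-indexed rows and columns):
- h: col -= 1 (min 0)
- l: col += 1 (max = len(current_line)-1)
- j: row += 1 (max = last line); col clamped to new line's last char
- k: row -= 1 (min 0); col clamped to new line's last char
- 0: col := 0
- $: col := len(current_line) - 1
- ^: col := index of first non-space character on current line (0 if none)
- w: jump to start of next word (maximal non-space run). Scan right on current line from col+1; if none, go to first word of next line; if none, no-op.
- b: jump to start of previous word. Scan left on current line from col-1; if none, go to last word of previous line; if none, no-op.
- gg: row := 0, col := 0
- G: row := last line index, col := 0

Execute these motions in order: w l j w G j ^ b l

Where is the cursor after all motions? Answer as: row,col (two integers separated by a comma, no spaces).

After 1 (w): row=0 col=1 char='o'
After 2 (l): row=0 col=2 char='n'
After 3 (j): row=1 col=2 char='c'
After 4 (w): row=1 col=6 char='o'
After 5 (G): row=2 col=0 char='t'
After 6 (j): row=2 col=0 char='t'
After 7 (^): row=2 col=0 char='t'
After 8 (b): row=1 col=14 char='s'
After 9 (l): row=1 col=15 char='k'

Answer: 1,15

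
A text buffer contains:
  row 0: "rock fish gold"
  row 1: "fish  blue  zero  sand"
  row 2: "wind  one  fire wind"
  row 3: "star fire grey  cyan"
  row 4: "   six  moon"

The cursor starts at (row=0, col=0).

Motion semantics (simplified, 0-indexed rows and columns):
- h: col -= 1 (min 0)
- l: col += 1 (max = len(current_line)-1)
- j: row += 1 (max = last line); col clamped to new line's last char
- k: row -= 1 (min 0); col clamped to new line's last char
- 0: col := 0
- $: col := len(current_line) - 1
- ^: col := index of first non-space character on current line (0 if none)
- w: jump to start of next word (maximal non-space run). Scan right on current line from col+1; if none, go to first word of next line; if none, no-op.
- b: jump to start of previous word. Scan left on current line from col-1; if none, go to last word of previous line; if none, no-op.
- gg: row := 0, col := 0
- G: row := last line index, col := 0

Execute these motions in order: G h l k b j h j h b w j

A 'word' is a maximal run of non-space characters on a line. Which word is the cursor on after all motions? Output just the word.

Answer: six

Derivation:
After 1 (G): row=4 col=0 char='_'
After 2 (h): row=4 col=0 char='_'
After 3 (l): row=4 col=1 char='_'
After 4 (k): row=3 col=1 char='t'
After 5 (b): row=3 col=0 char='s'
After 6 (j): row=4 col=0 char='_'
After 7 (h): row=4 col=0 char='_'
After 8 (j): row=4 col=0 char='_'
After 9 (h): row=4 col=0 char='_'
After 10 (b): row=3 col=16 char='c'
After 11 (w): row=4 col=3 char='s'
After 12 (j): row=4 col=3 char='s'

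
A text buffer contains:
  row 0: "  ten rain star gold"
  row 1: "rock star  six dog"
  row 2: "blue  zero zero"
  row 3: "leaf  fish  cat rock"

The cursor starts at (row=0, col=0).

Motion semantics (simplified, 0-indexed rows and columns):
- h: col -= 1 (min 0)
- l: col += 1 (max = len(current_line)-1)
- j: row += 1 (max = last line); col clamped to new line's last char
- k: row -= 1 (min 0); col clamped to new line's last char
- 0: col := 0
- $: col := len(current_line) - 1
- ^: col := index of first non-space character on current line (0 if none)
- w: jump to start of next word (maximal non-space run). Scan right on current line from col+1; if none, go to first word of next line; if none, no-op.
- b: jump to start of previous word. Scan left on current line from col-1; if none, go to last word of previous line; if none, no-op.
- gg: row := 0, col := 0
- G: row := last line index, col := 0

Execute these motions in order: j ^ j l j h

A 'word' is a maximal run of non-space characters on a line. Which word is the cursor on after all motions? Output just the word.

After 1 (j): row=1 col=0 char='r'
After 2 (^): row=1 col=0 char='r'
After 3 (j): row=2 col=0 char='b'
After 4 (l): row=2 col=1 char='l'
After 5 (j): row=3 col=1 char='e'
After 6 (h): row=3 col=0 char='l'

Answer: leaf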